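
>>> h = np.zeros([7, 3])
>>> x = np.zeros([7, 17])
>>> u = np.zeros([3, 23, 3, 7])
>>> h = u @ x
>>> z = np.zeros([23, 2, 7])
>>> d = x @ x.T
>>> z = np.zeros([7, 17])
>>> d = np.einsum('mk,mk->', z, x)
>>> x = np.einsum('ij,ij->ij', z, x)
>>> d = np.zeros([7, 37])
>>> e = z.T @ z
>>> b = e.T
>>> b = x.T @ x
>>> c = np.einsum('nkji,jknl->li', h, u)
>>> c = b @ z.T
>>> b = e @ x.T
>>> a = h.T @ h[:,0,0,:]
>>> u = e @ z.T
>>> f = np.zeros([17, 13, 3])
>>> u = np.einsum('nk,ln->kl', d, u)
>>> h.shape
(3, 23, 3, 17)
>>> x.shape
(7, 17)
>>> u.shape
(37, 17)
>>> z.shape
(7, 17)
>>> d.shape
(7, 37)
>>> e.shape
(17, 17)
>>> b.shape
(17, 7)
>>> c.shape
(17, 7)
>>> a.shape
(17, 3, 23, 17)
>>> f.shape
(17, 13, 3)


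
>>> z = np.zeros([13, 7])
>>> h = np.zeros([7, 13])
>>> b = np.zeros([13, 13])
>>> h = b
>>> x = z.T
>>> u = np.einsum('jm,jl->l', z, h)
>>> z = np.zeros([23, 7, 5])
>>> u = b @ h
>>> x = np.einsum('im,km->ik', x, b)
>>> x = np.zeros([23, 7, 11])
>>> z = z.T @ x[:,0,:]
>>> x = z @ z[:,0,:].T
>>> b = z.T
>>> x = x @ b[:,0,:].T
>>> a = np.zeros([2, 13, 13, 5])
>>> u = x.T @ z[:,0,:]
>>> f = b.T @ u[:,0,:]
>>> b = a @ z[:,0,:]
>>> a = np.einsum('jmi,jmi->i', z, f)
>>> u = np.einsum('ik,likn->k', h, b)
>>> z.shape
(5, 7, 11)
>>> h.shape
(13, 13)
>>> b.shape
(2, 13, 13, 11)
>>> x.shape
(5, 7, 11)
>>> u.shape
(13,)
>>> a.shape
(11,)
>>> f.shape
(5, 7, 11)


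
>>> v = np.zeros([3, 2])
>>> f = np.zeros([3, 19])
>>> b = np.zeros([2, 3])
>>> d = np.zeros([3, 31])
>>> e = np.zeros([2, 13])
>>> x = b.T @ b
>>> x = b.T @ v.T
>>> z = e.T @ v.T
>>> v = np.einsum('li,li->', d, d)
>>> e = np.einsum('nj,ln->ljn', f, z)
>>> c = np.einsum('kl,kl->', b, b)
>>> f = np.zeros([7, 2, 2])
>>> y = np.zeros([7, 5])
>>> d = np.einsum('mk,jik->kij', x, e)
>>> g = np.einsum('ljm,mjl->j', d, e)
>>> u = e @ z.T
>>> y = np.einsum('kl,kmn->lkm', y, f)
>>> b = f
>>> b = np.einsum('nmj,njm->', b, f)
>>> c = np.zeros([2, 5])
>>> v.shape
()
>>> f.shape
(7, 2, 2)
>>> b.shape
()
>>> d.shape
(3, 19, 13)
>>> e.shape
(13, 19, 3)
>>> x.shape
(3, 3)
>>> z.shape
(13, 3)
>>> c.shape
(2, 5)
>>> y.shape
(5, 7, 2)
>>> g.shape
(19,)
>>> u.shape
(13, 19, 13)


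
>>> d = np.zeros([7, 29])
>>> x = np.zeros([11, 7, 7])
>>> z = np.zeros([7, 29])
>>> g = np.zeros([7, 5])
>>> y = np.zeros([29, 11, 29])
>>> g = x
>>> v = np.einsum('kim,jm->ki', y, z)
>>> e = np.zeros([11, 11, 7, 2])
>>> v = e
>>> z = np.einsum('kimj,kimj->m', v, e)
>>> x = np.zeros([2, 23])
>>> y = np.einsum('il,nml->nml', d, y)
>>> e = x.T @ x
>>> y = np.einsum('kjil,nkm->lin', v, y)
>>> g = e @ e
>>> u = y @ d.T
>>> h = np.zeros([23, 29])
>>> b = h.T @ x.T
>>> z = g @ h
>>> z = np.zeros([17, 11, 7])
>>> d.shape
(7, 29)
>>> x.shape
(2, 23)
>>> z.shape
(17, 11, 7)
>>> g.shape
(23, 23)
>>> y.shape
(2, 7, 29)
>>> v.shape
(11, 11, 7, 2)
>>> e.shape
(23, 23)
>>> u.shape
(2, 7, 7)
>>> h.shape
(23, 29)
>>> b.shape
(29, 2)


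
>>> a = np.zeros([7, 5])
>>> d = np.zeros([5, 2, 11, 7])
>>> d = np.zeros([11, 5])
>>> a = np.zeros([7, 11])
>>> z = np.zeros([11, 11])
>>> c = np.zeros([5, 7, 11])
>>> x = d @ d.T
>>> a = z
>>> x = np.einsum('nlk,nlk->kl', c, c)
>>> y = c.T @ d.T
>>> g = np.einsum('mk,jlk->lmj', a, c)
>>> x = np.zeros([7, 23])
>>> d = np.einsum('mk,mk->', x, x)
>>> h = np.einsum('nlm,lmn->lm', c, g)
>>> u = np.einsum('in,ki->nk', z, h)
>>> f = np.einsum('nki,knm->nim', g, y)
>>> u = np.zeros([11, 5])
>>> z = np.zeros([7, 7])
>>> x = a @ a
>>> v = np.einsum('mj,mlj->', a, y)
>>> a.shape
(11, 11)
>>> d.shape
()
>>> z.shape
(7, 7)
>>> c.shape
(5, 7, 11)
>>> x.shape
(11, 11)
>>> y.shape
(11, 7, 11)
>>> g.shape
(7, 11, 5)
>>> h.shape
(7, 11)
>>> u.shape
(11, 5)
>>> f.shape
(7, 5, 11)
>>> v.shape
()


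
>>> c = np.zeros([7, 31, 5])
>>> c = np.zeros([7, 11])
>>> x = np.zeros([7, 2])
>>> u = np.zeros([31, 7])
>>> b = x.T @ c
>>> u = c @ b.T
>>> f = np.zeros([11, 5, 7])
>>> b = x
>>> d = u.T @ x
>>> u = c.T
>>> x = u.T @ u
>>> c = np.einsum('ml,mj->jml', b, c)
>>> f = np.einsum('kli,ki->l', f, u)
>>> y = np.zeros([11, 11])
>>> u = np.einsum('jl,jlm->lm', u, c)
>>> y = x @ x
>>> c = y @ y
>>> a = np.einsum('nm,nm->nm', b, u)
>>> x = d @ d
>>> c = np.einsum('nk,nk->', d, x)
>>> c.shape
()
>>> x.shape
(2, 2)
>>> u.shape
(7, 2)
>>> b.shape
(7, 2)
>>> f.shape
(5,)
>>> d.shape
(2, 2)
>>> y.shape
(7, 7)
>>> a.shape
(7, 2)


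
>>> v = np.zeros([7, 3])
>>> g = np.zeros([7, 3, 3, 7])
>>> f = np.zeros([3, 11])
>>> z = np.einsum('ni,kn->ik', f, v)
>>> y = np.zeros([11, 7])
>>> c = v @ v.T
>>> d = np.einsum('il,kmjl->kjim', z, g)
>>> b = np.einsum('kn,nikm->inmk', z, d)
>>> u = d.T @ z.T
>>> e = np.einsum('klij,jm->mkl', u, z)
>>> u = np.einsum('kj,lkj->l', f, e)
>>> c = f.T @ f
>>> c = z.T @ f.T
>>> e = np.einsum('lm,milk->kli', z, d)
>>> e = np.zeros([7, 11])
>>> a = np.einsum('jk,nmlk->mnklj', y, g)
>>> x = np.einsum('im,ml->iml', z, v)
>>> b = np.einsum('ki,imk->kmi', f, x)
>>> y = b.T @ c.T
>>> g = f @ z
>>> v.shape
(7, 3)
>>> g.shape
(3, 7)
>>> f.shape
(3, 11)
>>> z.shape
(11, 7)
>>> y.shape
(11, 7, 7)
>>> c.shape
(7, 3)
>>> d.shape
(7, 3, 11, 3)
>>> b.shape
(3, 7, 11)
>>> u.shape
(7,)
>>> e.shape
(7, 11)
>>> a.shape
(3, 7, 7, 3, 11)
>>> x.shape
(11, 7, 3)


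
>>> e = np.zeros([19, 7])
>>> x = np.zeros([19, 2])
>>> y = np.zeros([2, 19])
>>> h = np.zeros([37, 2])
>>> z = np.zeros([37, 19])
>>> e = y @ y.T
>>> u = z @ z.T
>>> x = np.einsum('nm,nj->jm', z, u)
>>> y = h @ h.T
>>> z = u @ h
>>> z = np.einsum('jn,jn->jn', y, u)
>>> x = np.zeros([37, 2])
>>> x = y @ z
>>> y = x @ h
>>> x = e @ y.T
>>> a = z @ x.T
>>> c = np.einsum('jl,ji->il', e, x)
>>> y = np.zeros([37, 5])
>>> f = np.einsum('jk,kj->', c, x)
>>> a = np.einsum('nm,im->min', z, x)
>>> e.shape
(2, 2)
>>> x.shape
(2, 37)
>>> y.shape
(37, 5)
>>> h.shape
(37, 2)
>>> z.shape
(37, 37)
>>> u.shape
(37, 37)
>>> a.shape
(37, 2, 37)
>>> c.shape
(37, 2)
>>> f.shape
()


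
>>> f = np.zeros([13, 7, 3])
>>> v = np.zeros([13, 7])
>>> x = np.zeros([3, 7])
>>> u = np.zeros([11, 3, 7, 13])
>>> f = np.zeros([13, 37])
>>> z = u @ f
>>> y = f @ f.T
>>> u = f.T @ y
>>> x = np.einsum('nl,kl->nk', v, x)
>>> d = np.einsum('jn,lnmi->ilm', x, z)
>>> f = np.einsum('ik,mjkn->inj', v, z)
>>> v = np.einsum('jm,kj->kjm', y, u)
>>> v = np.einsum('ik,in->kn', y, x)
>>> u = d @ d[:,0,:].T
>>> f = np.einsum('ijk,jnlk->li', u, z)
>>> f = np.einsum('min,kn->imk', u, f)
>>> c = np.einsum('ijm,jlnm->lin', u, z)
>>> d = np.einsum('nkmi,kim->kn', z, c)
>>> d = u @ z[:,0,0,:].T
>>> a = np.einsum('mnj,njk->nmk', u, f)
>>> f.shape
(11, 37, 7)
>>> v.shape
(13, 3)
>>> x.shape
(13, 3)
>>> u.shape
(37, 11, 37)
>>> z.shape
(11, 3, 7, 37)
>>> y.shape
(13, 13)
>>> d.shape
(37, 11, 11)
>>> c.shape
(3, 37, 7)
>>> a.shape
(11, 37, 7)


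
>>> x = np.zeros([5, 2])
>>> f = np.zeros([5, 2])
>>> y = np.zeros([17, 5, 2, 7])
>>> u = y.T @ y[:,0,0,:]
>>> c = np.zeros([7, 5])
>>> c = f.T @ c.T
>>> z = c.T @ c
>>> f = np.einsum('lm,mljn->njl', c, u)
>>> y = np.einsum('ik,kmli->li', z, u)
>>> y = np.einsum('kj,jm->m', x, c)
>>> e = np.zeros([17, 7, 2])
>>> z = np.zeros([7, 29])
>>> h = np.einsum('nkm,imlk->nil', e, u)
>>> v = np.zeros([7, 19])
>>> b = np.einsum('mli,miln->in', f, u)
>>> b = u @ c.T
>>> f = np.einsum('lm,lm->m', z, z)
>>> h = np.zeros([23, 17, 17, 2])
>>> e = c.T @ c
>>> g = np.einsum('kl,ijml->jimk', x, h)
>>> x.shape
(5, 2)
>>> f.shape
(29,)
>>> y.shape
(7,)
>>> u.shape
(7, 2, 5, 7)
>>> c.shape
(2, 7)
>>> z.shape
(7, 29)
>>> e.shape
(7, 7)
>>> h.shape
(23, 17, 17, 2)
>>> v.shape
(7, 19)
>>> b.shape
(7, 2, 5, 2)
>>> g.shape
(17, 23, 17, 5)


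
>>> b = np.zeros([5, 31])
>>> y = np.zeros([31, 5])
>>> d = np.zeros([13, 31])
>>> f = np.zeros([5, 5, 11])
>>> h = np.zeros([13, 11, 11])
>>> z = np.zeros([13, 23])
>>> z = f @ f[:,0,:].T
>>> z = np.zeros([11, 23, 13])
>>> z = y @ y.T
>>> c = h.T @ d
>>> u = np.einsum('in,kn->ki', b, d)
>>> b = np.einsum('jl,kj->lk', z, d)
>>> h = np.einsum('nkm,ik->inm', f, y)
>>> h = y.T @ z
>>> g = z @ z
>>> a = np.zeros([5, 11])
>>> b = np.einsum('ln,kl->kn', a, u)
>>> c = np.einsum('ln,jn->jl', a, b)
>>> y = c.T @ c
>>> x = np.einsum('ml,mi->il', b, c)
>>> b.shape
(13, 11)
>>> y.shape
(5, 5)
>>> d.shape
(13, 31)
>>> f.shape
(5, 5, 11)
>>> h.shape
(5, 31)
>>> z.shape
(31, 31)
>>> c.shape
(13, 5)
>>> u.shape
(13, 5)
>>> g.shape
(31, 31)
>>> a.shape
(5, 11)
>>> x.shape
(5, 11)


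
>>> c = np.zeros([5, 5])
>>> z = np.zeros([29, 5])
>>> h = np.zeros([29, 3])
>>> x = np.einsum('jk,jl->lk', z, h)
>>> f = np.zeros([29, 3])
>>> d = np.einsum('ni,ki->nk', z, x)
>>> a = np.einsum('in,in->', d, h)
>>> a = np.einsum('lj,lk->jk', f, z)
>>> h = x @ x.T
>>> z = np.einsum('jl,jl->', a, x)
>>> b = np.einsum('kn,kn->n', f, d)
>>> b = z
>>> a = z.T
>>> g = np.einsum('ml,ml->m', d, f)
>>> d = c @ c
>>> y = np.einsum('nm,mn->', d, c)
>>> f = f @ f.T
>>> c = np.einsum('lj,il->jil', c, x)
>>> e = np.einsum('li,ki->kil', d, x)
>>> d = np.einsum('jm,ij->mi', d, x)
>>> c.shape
(5, 3, 5)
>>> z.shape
()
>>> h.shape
(3, 3)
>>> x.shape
(3, 5)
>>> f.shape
(29, 29)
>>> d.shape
(5, 3)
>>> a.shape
()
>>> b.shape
()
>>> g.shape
(29,)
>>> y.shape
()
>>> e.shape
(3, 5, 5)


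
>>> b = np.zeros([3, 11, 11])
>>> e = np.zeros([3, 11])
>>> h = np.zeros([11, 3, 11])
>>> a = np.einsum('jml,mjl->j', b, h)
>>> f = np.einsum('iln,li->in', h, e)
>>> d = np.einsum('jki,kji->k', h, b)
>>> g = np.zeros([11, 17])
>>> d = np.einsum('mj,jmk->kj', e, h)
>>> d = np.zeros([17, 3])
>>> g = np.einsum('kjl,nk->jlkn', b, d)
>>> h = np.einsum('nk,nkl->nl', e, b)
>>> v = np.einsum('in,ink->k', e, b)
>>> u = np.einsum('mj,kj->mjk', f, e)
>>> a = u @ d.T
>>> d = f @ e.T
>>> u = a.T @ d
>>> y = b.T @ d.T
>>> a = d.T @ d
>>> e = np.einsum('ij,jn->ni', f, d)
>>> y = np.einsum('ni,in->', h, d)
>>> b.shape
(3, 11, 11)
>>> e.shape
(3, 11)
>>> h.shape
(3, 11)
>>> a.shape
(3, 3)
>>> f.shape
(11, 11)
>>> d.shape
(11, 3)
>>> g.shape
(11, 11, 3, 17)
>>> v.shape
(11,)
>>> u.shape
(17, 11, 3)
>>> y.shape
()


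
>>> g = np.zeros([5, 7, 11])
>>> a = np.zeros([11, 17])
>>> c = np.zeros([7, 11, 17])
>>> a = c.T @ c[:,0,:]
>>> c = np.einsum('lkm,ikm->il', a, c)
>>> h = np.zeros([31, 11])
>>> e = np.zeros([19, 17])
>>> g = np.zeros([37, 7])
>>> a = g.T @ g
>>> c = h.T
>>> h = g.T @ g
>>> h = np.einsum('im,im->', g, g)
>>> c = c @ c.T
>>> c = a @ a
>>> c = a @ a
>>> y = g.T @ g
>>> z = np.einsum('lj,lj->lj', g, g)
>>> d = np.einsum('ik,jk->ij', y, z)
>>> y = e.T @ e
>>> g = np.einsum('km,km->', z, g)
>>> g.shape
()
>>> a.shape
(7, 7)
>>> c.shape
(7, 7)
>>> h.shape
()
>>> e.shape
(19, 17)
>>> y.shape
(17, 17)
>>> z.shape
(37, 7)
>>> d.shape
(7, 37)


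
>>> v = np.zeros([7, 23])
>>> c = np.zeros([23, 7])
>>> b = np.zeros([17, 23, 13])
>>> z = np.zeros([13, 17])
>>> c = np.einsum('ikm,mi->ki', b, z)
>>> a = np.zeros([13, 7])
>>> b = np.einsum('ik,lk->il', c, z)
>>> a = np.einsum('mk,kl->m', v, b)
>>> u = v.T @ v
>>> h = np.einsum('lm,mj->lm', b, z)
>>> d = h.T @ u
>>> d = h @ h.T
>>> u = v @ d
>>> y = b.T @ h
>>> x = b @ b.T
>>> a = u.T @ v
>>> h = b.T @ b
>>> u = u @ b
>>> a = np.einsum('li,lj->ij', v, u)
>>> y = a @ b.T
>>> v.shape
(7, 23)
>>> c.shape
(23, 17)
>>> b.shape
(23, 13)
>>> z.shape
(13, 17)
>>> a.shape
(23, 13)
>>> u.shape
(7, 13)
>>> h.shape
(13, 13)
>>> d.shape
(23, 23)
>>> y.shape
(23, 23)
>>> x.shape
(23, 23)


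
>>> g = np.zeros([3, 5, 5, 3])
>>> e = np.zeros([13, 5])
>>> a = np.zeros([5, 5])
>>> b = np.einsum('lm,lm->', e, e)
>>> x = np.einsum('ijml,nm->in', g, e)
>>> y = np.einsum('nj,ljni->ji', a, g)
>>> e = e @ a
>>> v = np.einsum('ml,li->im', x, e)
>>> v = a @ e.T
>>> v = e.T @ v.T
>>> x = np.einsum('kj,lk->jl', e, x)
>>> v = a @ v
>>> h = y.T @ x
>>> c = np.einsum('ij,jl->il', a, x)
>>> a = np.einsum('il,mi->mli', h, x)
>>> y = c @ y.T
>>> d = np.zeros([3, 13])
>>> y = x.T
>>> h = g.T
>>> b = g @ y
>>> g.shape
(3, 5, 5, 3)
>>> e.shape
(13, 5)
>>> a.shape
(5, 3, 3)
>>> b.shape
(3, 5, 5, 5)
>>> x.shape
(5, 3)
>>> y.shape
(3, 5)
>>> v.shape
(5, 5)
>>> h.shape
(3, 5, 5, 3)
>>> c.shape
(5, 3)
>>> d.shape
(3, 13)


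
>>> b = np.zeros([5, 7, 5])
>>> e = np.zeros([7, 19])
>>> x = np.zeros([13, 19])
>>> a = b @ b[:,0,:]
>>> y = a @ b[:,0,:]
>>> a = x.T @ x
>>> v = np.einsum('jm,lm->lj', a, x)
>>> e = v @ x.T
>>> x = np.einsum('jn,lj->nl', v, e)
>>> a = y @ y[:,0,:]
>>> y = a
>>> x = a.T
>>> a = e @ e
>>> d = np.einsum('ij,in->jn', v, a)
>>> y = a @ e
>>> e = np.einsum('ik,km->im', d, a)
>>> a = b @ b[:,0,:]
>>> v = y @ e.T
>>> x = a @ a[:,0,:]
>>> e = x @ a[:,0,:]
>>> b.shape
(5, 7, 5)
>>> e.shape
(5, 7, 5)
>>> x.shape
(5, 7, 5)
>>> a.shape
(5, 7, 5)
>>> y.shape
(13, 13)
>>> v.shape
(13, 19)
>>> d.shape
(19, 13)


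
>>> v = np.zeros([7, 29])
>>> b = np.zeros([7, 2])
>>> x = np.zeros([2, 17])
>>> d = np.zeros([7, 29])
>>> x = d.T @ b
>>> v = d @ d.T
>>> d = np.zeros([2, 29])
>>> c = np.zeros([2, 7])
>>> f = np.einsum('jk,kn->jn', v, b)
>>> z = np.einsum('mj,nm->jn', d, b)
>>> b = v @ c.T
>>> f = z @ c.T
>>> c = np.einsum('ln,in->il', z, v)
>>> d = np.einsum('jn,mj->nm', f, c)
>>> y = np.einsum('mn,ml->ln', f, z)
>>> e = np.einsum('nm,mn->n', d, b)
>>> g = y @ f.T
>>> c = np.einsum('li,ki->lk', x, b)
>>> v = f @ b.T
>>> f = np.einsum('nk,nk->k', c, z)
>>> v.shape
(29, 7)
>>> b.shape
(7, 2)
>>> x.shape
(29, 2)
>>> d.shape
(2, 7)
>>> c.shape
(29, 7)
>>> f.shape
(7,)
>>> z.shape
(29, 7)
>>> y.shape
(7, 2)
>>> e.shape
(2,)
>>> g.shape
(7, 29)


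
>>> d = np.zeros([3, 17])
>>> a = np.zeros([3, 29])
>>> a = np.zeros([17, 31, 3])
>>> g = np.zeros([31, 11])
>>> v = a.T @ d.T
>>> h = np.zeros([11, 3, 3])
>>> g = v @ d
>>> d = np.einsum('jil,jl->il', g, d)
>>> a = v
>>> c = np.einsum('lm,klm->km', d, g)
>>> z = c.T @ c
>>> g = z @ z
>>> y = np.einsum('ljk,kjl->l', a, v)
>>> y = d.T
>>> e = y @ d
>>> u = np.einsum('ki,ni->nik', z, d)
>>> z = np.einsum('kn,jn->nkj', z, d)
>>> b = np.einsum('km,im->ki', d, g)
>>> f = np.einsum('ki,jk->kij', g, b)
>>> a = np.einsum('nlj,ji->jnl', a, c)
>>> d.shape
(31, 17)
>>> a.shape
(3, 3, 31)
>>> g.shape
(17, 17)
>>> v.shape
(3, 31, 3)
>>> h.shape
(11, 3, 3)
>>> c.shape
(3, 17)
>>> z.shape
(17, 17, 31)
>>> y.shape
(17, 31)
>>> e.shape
(17, 17)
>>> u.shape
(31, 17, 17)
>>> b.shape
(31, 17)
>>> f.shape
(17, 17, 31)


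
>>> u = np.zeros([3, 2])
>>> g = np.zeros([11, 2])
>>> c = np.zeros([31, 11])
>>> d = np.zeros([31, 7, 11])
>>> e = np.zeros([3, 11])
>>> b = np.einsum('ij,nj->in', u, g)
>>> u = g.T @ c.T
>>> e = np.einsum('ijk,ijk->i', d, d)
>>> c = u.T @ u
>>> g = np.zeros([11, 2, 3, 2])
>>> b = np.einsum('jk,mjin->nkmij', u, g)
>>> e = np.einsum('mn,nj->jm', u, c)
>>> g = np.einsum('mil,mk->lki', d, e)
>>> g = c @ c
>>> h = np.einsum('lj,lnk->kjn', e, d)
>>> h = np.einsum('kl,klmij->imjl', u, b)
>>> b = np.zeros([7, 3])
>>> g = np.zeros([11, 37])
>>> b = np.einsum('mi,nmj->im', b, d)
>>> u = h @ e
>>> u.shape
(3, 11, 2, 2)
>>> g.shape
(11, 37)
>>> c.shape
(31, 31)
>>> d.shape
(31, 7, 11)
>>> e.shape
(31, 2)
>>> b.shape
(3, 7)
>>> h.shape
(3, 11, 2, 31)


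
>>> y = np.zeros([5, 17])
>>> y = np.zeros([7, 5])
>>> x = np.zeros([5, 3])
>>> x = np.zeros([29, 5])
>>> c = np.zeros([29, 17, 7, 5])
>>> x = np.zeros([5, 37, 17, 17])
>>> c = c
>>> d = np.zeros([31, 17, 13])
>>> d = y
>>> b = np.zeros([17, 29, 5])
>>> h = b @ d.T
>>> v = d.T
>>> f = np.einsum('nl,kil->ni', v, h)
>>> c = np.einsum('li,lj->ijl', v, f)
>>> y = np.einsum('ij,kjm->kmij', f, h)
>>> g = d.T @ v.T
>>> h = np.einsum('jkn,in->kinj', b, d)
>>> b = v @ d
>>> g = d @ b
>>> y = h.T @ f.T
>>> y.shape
(17, 5, 7, 5)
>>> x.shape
(5, 37, 17, 17)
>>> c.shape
(7, 29, 5)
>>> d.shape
(7, 5)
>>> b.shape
(5, 5)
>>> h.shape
(29, 7, 5, 17)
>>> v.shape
(5, 7)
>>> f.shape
(5, 29)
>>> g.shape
(7, 5)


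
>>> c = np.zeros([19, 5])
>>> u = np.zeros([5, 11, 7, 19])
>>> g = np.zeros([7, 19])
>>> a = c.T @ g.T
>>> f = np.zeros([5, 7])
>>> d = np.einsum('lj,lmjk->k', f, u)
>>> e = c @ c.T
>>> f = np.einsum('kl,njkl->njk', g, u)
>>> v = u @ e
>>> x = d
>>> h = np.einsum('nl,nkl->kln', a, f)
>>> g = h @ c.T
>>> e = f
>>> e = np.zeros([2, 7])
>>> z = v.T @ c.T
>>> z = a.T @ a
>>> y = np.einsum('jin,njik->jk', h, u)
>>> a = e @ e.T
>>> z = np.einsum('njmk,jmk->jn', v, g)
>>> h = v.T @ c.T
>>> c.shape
(19, 5)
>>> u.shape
(5, 11, 7, 19)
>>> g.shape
(11, 7, 19)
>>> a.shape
(2, 2)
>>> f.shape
(5, 11, 7)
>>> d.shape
(19,)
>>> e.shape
(2, 7)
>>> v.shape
(5, 11, 7, 19)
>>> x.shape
(19,)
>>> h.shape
(19, 7, 11, 19)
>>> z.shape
(11, 5)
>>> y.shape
(11, 19)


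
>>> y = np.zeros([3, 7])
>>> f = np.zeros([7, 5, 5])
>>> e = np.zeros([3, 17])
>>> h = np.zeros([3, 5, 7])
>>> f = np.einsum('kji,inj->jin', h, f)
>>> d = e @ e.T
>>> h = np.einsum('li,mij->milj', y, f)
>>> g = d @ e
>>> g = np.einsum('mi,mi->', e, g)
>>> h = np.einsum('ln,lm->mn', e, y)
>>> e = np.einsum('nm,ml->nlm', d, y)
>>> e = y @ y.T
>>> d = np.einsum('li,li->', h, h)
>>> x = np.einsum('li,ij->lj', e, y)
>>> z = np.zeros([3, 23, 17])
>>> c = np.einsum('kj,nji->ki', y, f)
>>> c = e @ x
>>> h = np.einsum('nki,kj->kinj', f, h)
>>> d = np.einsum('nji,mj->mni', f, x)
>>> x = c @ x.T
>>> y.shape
(3, 7)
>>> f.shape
(5, 7, 5)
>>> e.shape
(3, 3)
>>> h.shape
(7, 5, 5, 17)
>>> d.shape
(3, 5, 5)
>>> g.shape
()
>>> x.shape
(3, 3)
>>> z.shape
(3, 23, 17)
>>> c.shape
(3, 7)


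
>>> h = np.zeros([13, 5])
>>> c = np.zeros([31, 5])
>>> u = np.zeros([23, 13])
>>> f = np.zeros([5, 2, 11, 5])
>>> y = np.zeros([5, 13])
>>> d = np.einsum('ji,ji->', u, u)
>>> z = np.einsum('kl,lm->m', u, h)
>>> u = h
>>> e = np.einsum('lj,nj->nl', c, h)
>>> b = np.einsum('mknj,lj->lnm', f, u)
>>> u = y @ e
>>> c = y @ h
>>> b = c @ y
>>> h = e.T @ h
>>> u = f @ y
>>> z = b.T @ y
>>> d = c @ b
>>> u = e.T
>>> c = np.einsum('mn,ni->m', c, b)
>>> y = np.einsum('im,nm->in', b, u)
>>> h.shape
(31, 5)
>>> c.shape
(5,)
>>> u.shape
(31, 13)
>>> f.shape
(5, 2, 11, 5)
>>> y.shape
(5, 31)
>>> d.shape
(5, 13)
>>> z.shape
(13, 13)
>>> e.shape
(13, 31)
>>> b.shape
(5, 13)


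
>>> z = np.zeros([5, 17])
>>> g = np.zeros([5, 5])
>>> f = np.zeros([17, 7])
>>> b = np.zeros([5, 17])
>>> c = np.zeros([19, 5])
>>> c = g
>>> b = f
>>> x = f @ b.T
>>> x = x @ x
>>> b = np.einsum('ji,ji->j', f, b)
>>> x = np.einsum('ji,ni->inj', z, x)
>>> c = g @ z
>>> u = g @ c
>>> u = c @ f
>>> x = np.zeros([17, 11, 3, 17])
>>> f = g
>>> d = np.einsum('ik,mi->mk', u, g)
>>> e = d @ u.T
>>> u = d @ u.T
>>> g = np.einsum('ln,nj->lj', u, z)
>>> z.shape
(5, 17)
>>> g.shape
(5, 17)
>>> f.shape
(5, 5)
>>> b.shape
(17,)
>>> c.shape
(5, 17)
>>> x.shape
(17, 11, 3, 17)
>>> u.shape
(5, 5)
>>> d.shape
(5, 7)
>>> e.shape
(5, 5)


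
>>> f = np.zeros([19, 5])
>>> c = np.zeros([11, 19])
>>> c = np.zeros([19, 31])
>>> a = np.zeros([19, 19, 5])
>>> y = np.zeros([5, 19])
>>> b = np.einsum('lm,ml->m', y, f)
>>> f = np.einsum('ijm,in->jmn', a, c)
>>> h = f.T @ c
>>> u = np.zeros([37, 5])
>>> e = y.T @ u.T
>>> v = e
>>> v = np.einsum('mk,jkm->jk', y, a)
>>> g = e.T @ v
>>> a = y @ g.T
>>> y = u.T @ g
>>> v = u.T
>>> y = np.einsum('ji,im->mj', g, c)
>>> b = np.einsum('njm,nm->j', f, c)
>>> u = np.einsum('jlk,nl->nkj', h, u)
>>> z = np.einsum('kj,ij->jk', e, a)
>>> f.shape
(19, 5, 31)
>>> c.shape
(19, 31)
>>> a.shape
(5, 37)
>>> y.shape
(31, 37)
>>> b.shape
(5,)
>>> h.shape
(31, 5, 31)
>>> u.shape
(37, 31, 31)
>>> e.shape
(19, 37)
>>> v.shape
(5, 37)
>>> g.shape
(37, 19)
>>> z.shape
(37, 19)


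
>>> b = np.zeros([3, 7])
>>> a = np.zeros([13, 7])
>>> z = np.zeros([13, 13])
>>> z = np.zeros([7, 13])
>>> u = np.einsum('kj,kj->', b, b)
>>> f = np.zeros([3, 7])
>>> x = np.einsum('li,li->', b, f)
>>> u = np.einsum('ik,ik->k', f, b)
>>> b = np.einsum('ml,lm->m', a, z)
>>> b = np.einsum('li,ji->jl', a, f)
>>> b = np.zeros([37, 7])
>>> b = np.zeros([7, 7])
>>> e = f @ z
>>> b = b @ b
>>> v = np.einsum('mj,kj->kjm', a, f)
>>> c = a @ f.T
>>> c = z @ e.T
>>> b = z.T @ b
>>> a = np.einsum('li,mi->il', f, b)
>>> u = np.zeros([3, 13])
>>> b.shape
(13, 7)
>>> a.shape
(7, 3)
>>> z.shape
(7, 13)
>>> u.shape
(3, 13)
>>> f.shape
(3, 7)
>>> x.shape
()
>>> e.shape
(3, 13)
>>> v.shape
(3, 7, 13)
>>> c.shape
(7, 3)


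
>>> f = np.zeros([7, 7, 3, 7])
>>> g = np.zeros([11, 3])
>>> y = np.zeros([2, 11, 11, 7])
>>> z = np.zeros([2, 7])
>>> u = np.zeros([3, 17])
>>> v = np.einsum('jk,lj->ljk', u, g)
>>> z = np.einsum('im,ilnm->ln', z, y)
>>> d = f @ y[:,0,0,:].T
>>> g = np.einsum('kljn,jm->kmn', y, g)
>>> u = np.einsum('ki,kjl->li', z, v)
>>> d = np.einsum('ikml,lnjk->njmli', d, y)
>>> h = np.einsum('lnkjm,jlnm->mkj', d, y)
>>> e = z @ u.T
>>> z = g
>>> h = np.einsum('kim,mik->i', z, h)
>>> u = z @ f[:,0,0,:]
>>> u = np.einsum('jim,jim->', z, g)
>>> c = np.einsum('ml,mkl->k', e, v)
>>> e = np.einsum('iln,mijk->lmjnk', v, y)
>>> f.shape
(7, 7, 3, 7)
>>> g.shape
(2, 3, 7)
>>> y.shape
(2, 11, 11, 7)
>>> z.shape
(2, 3, 7)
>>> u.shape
()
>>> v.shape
(11, 3, 17)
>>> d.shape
(11, 11, 3, 2, 7)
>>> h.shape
(3,)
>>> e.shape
(3, 2, 11, 17, 7)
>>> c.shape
(3,)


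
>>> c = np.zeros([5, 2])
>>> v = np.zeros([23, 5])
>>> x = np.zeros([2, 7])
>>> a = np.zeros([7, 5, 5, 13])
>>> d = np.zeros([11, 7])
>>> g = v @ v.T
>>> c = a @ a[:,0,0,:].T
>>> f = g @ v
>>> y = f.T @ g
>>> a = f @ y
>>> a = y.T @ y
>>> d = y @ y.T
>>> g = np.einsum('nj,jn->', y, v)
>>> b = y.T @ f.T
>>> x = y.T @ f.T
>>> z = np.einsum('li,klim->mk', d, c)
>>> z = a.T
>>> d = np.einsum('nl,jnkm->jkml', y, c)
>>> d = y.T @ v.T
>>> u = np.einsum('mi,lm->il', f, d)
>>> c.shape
(7, 5, 5, 7)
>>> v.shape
(23, 5)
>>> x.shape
(23, 23)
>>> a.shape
(23, 23)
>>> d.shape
(23, 23)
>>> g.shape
()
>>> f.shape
(23, 5)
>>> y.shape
(5, 23)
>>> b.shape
(23, 23)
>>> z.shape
(23, 23)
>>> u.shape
(5, 23)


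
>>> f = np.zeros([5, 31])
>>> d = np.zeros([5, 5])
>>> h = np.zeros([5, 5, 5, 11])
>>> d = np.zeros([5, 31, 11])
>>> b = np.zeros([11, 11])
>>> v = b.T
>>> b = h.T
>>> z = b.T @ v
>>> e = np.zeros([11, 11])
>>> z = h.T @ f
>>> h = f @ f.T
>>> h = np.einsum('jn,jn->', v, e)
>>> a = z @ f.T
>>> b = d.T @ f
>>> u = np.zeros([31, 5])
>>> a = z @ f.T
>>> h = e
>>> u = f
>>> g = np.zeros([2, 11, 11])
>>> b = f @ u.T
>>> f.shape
(5, 31)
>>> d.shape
(5, 31, 11)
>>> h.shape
(11, 11)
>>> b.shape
(5, 5)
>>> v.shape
(11, 11)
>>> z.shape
(11, 5, 5, 31)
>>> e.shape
(11, 11)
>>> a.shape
(11, 5, 5, 5)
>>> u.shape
(5, 31)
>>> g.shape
(2, 11, 11)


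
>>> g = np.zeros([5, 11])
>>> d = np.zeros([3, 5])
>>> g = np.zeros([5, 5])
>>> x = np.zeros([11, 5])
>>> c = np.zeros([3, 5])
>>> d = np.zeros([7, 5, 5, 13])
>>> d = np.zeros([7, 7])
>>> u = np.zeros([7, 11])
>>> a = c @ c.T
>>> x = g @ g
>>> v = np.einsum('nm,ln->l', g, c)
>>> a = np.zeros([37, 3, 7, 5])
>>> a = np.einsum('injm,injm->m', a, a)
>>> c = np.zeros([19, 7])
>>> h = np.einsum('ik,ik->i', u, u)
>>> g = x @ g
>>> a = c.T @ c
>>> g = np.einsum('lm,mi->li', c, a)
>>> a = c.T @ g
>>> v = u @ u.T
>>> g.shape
(19, 7)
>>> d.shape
(7, 7)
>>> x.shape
(5, 5)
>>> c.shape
(19, 7)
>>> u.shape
(7, 11)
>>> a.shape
(7, 7)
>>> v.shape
(7, 7)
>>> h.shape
(7,)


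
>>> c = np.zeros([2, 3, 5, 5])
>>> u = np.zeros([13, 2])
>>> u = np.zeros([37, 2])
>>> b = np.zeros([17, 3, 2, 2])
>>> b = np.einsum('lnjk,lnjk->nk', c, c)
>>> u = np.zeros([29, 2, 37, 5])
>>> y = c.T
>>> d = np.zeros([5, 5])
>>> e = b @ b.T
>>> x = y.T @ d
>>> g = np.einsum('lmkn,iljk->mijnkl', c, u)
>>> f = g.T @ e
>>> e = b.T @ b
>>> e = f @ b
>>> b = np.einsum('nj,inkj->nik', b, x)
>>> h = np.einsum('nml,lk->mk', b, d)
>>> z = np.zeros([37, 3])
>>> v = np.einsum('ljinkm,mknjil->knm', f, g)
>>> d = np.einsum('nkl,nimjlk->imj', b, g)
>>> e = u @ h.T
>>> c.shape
(2, 3, 5, 5)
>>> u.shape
(29, 2, 37, 5)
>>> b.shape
(3, 2, 5)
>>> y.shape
(5, 5, 3, 2)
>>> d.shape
(29, 37, 5)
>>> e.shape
(29, 2, 37, 2)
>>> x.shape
(2, 3, 5, 5)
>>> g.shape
(3, 29, 37, 5, 5, 2)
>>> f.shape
(2, 5, 5, 37, 29, 3)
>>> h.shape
(2, 5)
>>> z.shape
(37, 3)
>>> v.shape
(29, 37, 3)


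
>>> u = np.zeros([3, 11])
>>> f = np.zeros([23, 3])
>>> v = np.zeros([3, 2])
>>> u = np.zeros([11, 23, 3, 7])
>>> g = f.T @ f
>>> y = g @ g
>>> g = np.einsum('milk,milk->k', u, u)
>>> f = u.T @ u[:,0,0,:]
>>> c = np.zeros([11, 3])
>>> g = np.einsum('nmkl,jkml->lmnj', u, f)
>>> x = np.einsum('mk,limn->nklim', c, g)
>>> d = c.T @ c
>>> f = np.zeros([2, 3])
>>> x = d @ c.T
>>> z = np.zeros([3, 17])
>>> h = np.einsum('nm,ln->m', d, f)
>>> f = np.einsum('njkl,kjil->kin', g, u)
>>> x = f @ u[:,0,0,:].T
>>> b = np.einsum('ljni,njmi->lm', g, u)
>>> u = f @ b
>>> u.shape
(11, 3, 3)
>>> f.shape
(11, 3, 7)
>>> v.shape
(3, 2)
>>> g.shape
(7, 23, 11, 7)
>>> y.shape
(3, 3)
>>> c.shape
(11, 3)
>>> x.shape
(11, 3, 11)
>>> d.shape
(3, 3)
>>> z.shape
(3, 17)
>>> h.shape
(3,)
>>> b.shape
(7, 3)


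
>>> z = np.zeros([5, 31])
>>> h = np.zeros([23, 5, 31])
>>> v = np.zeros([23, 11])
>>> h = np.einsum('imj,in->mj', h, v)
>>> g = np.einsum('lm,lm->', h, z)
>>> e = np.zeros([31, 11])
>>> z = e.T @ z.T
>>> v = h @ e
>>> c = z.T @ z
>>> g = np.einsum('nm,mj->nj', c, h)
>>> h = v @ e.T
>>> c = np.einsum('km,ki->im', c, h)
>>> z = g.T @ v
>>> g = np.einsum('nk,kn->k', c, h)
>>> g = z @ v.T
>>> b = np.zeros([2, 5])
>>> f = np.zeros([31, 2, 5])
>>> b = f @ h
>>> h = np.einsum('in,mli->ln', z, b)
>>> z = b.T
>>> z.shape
(31, 2, 31)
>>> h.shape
(2, 11)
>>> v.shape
(5, 11)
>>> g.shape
(31, 5)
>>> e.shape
(31, 11)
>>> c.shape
(31, 5)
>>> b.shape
(31, 2, 31)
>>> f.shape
(31, 2, 5)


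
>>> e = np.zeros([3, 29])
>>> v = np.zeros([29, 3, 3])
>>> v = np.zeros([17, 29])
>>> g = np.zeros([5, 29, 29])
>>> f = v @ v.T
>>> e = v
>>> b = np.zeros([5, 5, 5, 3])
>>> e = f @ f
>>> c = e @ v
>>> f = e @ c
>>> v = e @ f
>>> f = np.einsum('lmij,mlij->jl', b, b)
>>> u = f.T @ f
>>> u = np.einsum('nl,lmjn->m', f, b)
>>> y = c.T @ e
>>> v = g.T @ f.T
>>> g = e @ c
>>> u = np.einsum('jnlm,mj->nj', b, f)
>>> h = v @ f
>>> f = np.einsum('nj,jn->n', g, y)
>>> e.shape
(17, 17)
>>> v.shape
(29, 29, 3)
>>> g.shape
(17, 29)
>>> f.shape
(17,)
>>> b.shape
(5, 5, 5, 3)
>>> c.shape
(17, 29)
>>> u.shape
(5, 5)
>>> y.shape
(29, 17)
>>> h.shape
(29, 29, 5)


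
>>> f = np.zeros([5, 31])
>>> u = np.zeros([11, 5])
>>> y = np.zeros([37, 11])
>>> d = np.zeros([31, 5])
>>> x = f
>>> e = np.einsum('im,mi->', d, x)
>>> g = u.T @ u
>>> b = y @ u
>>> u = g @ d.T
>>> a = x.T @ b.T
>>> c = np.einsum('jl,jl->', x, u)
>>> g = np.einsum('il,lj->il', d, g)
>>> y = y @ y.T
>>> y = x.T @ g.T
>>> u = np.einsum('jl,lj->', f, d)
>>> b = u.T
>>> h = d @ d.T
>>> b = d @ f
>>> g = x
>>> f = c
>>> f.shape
()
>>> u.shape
()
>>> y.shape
(31, 31)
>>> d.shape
(31, 5)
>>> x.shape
(5, 31)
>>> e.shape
()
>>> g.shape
(5, 31)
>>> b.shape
(31, 31)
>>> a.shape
(31, 37)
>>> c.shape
()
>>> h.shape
(31, 31)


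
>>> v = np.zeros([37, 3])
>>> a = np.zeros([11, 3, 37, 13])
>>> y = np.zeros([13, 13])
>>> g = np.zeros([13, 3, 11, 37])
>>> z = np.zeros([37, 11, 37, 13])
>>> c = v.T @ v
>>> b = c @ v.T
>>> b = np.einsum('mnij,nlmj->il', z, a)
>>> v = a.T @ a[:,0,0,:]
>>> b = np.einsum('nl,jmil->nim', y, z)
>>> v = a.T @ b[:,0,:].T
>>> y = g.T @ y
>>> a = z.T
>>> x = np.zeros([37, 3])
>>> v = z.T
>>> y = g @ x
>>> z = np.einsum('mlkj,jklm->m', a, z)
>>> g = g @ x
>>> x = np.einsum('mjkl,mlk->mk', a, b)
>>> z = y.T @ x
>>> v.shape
(13, 37, 11, 37)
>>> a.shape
(13, 37, 11, 37)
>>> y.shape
(13, 3, 11, 3)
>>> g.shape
(13, 3, 11, 3)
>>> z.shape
(3, 11, 3, 11)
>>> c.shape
(3, 3)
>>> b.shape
(13, 37, 11)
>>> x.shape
(13, 11)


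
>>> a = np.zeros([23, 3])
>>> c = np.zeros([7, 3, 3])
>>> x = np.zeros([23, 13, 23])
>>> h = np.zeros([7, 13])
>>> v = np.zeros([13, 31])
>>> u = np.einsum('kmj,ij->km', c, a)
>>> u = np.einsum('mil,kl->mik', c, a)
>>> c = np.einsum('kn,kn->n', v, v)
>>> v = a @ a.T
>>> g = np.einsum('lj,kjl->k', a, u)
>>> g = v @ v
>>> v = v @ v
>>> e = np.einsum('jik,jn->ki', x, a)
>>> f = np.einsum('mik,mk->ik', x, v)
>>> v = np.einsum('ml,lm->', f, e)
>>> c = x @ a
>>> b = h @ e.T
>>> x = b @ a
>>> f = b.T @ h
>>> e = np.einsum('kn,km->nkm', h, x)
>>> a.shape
(23, 3)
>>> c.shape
(23, 13, 3)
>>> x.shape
(7, 3)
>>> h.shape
(7, 13)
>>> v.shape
()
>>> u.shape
(7, 3, 23)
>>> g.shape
(23, 23)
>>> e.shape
(13, 7, 3)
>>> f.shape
(23, 13)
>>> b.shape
(7, 23)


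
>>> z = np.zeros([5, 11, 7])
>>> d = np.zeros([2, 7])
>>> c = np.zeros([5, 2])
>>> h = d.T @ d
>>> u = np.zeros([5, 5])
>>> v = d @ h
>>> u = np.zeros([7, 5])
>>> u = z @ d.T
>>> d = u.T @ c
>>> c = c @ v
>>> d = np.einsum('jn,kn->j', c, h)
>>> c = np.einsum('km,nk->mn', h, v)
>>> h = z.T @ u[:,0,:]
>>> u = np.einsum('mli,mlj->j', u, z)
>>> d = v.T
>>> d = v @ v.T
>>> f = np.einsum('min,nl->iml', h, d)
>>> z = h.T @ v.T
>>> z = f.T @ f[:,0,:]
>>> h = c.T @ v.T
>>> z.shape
(2, 7, 2)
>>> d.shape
(2, 2)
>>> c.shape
(7, 2)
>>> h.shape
(2, 2)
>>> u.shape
(7,)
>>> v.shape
(2, 7)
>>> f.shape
(11, 7, 2)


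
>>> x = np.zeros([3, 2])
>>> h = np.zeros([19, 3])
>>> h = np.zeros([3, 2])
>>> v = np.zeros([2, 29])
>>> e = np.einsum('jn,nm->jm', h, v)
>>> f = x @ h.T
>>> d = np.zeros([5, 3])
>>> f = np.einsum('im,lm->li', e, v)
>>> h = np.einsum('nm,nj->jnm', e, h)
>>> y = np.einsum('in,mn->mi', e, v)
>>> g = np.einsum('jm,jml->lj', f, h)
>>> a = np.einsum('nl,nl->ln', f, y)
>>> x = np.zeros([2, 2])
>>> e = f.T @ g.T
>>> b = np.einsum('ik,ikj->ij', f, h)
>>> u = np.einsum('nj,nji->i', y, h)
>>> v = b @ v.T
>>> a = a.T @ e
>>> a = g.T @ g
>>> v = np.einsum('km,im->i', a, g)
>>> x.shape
(2, 2)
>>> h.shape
(2, 3, 29)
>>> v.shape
(29,)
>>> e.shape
(3, 29)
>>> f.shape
(2, 3)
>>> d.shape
(5, 3)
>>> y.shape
(2, 3)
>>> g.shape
(29, 2)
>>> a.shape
(2, 2)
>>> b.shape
(2, 29)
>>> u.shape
(29,)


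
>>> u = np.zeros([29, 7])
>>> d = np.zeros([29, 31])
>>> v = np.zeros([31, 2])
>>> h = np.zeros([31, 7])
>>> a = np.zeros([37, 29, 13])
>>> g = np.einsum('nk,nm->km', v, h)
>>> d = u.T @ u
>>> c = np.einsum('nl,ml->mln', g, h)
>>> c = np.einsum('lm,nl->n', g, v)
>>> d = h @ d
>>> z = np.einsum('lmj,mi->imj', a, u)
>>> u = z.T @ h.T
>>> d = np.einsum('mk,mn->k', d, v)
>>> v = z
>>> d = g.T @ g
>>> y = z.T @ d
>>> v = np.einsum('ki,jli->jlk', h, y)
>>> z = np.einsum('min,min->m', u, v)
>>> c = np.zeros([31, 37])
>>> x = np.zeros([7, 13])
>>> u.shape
(13, 29, 31)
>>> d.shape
(7, 7)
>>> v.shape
(13, 29, 31)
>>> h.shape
(31, 7)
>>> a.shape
(37, 29, 13)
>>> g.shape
(2, 7)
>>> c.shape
(31, 37)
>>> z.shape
(13,)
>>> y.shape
(13, 29, 7)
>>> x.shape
(7, 13)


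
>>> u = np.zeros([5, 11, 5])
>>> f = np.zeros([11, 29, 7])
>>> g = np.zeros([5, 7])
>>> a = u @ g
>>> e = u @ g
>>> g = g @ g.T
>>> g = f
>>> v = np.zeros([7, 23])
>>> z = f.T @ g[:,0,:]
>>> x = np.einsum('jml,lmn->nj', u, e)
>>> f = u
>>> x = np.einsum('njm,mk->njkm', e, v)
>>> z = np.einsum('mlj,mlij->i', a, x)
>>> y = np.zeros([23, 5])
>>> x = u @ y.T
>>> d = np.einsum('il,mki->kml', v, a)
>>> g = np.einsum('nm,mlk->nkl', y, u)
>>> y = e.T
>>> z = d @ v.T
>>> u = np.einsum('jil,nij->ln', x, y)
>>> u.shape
(23, 7)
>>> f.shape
(5, 11, 5)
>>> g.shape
(23, 5, 11)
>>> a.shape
(5, 11, 7)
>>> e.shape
(5, 11, 7)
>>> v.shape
(7, 23)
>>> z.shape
(11, 5, 7)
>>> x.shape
(5, 11, 23)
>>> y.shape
(7, 11, 5)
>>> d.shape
(11, 5, 23)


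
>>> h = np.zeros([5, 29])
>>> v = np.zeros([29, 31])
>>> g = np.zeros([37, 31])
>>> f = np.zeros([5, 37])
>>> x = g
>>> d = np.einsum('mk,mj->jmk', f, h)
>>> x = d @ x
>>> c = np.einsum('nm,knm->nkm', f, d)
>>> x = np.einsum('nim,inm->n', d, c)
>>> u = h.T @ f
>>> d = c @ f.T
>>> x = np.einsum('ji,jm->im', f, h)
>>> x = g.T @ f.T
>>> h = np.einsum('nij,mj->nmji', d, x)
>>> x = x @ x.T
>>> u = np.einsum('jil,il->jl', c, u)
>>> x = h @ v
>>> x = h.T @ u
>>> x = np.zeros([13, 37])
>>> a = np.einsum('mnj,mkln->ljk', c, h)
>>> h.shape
(5, 31, 5, 29)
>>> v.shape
(29, 31)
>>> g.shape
(37, 31)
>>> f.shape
(5, 37)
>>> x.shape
(13, 37)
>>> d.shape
(5, 29, 5)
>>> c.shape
(5, 29, 37)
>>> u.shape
(5, 37)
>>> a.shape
(5, 37, 31)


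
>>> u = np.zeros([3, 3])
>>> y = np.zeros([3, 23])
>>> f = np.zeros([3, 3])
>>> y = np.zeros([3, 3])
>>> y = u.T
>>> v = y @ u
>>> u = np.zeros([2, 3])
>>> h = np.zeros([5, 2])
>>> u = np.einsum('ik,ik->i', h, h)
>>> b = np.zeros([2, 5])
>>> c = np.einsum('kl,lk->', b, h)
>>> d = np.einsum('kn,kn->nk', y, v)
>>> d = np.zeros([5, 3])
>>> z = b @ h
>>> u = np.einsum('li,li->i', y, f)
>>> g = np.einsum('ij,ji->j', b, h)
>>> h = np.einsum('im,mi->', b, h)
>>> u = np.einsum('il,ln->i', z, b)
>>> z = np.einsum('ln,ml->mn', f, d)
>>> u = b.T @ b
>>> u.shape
(5, 5)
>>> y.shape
(3, 3)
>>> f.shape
(3, 3)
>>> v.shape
(3, 3)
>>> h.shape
()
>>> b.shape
(2, 5)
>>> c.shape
()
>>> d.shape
(5, 3)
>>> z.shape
(5, 3)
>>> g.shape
(5,)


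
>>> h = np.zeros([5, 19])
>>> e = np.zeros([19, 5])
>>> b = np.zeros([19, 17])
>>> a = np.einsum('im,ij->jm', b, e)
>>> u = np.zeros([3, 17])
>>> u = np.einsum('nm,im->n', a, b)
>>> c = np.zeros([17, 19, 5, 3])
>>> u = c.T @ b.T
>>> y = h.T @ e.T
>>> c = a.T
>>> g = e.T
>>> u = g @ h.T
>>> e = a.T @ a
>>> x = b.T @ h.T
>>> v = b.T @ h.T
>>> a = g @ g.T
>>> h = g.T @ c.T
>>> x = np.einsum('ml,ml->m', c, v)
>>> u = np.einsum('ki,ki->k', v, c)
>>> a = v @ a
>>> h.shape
(19, 17)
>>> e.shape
(17, 17)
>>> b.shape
(19, 17)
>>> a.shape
(17, 5)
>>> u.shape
(17,)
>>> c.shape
(17, 5)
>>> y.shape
(19, 19)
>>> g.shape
(5, 19)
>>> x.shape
(17,)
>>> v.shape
(17, 5)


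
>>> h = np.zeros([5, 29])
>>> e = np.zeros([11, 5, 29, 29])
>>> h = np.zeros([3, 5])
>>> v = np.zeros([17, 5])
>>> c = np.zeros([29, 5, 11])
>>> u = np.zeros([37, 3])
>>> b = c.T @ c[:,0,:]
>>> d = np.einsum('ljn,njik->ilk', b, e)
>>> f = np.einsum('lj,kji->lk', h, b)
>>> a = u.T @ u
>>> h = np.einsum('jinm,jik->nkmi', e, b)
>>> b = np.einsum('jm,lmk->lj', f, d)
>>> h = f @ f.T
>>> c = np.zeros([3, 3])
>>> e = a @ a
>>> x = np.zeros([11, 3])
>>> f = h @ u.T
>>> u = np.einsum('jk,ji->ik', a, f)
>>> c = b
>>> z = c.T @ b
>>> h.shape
(3, 3)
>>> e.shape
(3, 3)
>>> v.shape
(17, 5)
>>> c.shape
(29, 3)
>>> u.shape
(37, 3)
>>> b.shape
(29, 3)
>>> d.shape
(29, 11, 29)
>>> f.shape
(3, 37)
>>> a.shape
(3, 3)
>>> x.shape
(11, 3)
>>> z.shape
(3, 3)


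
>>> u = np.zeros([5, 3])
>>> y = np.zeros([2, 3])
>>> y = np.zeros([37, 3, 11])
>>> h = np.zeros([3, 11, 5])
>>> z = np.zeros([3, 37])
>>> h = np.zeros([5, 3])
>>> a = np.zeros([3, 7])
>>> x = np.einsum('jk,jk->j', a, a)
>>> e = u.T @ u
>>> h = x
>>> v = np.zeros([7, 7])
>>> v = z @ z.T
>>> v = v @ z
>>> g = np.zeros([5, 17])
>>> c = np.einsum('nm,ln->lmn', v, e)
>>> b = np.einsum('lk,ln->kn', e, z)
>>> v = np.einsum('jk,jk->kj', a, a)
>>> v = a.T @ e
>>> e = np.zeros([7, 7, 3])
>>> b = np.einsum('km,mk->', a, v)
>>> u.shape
(5, 3)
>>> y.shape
(37, 3, 11)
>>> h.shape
(3,)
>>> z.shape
(3, 37)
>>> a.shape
(3, 7)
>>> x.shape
(3,)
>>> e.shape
(7, 7, 3)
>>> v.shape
(7, 3)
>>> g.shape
(5, 17)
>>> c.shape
(3, 37, 3)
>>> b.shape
()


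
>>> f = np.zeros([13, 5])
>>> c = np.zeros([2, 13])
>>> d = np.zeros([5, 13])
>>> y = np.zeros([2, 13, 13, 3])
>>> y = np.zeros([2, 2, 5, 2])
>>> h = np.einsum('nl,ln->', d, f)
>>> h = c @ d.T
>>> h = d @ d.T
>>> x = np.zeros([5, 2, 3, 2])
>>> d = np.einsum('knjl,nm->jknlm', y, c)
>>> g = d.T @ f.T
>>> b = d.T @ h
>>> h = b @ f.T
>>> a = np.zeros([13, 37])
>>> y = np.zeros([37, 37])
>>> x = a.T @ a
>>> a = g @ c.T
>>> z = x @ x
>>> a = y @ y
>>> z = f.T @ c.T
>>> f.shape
(13, 5)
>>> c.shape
(2, 13)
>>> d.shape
(5, 2, 2, 2, 13)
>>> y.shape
(37, 37)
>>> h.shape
(13, 2, 2, 2, 13)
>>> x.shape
(37, 37)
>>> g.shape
(13, 2, 2, 2, 13)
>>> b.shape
(13, 2, 2, 2, 5)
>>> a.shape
(37, 37)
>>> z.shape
(5, 2)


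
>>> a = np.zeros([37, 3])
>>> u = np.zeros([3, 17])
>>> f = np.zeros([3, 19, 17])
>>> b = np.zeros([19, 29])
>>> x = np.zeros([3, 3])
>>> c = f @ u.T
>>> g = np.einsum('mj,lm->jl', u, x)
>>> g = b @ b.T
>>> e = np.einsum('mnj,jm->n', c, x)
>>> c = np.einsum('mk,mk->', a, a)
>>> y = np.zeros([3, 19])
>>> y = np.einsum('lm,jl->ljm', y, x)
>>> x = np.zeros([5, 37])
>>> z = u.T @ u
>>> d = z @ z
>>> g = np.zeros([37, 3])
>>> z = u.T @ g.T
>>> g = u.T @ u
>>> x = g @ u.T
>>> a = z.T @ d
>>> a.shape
(37, 17)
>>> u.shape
(3, 17)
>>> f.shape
(3, 19, 17)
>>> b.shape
(19, 29)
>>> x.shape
(17, 3)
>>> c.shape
()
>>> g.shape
(17, 17)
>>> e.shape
(19,)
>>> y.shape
(3, 3, 19)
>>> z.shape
(17, 37)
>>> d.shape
(17, 17)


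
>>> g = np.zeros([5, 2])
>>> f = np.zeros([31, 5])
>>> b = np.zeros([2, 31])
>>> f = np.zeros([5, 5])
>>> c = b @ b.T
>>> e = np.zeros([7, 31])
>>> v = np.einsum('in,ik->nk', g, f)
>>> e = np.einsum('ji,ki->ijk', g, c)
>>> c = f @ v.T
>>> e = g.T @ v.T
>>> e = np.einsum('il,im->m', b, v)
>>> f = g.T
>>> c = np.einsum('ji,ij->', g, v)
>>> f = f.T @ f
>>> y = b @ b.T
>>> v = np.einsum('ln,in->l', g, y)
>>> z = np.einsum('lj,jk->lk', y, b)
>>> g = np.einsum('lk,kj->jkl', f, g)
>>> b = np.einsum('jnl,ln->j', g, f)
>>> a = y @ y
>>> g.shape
(2, 5, 5)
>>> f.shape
(5, 5)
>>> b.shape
(2,)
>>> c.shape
()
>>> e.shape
(5,)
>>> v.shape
(5,)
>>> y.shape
(2, 2)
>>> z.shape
(2, 31)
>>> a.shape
(2, 2)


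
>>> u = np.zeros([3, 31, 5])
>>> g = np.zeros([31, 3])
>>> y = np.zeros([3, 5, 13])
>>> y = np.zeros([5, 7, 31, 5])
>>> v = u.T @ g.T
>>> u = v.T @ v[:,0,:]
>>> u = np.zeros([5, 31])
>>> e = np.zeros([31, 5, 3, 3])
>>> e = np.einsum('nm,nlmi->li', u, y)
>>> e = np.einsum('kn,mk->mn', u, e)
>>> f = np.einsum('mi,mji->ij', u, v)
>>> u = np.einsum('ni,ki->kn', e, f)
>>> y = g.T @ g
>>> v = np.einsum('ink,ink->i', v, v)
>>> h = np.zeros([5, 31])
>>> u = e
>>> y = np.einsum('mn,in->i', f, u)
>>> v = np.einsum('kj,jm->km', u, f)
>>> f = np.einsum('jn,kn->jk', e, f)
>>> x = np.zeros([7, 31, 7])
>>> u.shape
(7, 31)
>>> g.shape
(31, 3)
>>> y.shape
(7,)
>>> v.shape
(7, 31)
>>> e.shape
(7, 31)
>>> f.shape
(7, 31)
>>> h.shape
(5, 31)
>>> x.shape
(7, 31, 7)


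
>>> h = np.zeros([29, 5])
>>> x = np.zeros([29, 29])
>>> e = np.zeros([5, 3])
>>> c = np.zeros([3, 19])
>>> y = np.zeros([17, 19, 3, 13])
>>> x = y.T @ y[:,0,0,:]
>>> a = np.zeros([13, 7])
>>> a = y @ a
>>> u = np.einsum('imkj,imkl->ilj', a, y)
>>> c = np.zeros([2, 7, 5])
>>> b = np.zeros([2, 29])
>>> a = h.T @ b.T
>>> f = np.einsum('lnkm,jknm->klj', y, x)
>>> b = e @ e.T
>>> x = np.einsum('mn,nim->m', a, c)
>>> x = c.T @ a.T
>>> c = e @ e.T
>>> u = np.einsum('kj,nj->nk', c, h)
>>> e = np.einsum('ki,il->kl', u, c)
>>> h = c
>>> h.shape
(5, 5)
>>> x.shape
(5, 7, 5)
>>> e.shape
(29, 5)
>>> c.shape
(5, 5)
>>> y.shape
(17, 19, 3, 13)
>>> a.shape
(5, 2)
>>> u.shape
(29, 5)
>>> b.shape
(5, 5)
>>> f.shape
(3, 17, 13)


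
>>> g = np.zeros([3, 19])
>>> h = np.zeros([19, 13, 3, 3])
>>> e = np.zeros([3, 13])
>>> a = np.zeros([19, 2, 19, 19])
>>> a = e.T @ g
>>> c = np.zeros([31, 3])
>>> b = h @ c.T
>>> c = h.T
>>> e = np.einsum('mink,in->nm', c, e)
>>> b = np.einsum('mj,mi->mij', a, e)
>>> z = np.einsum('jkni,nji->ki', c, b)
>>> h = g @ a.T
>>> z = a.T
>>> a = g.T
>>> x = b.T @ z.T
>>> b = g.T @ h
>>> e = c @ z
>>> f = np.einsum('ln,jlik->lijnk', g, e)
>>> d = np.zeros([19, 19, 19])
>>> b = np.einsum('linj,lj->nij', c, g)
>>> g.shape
(3, 19)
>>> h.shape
(3, 13)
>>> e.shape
(3, 3, 13, 13)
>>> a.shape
(19, 3)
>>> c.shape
(3, 3, 13, 19)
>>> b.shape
(13, 3, 19)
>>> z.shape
(19, 13)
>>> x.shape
(19, 3, 19)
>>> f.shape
(3, 13, 3, 19, 13)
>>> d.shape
(19, 19, 19)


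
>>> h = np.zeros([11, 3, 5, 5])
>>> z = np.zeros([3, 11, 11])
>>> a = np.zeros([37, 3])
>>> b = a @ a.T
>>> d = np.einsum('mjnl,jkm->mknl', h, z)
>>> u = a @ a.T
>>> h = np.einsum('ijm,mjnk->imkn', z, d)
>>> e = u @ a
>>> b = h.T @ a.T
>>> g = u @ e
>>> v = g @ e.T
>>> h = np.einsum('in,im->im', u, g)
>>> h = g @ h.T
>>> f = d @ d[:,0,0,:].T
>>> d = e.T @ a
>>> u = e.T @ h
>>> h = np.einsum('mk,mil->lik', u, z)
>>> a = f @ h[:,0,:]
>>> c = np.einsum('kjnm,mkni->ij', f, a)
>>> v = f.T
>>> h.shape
(11, 11, 37)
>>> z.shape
(3, 11, 11)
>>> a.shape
(11, 11, 5, 37)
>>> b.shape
(5, 5, 11, 37)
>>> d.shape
(3, 3)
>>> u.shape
(3, 37)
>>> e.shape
(37, 3)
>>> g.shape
(37, 3)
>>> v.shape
(11, 5, 11, 11)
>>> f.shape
(11, 11, 5, 11)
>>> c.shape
(37, 11)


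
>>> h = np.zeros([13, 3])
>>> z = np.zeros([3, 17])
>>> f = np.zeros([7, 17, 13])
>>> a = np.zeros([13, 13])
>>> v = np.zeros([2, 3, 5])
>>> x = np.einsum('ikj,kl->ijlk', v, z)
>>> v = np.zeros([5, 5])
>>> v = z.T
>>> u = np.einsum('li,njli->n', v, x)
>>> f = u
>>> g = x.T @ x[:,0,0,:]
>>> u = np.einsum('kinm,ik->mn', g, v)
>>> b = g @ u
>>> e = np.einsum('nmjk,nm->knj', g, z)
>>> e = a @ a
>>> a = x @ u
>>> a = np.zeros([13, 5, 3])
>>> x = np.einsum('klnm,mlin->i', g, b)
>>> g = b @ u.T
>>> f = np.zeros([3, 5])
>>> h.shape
(13, 3)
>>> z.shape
(3, 17)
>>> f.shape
(3, 5)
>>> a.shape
(13, 5, 3)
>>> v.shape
(17, 3)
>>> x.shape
(5,)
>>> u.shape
(3, 5)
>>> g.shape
(3, 17, 5, 3)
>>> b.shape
(3, 17, 5, 5)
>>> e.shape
(13, 13)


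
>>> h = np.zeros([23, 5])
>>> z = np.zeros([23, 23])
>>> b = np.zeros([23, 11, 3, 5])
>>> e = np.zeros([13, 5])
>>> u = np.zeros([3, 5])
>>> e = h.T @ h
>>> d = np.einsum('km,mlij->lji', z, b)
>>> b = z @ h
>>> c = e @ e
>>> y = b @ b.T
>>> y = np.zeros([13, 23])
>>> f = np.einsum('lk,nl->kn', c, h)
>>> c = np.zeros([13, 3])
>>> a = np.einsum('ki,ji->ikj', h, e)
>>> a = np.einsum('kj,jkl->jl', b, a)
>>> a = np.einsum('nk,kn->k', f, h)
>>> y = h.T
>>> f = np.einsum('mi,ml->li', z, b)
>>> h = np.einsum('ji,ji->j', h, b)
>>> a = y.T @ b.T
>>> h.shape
(23,)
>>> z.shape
(23, 23)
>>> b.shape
(23, 5)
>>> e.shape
(5, 5)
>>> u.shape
(3, 5)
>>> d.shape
(11, 5, 3)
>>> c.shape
(13, 3)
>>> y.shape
(5, 23)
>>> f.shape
(5, 23)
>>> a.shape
(23, 23)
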